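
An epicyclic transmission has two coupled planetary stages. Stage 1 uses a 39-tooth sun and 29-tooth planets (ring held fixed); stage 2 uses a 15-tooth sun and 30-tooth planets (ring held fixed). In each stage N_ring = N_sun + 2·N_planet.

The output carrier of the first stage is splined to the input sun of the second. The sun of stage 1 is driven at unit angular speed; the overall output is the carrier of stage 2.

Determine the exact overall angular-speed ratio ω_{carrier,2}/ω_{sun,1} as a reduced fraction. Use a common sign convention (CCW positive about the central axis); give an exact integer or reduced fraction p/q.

Stage 1: N_ring = 39 + 2·29 = 97
Stage 1: 39(ω_s−ω_c) = −97(ω_r−ω_c),  ω_r=0, ω_s=1
Stage 1: 39(1−ω_c) = −97(0−ω_c)  ⇒  136ω_c = 39  ⇒  ω_c = 39/136
  ⇒ ω_c¹/ω_s¹ = 39/136
Stage 2: N_ring = 15 + 2·30 = 75
Stage 2: 15(ω_s−ω_c) = −75(ω_r−ω_c),  ω_r=0, ω_s=1
Stage 2: 15(1−ω_c) = −75(0−ω_c)  ⇒  90ω_c = 15  ⇒  ω_c = 1/6
  ⇒ ω_c²/ω_s² = 1/6
Coupling ω_s² = ω_c¹ ⇒ overall = 39/136 × 1/6 = 13/272

13/272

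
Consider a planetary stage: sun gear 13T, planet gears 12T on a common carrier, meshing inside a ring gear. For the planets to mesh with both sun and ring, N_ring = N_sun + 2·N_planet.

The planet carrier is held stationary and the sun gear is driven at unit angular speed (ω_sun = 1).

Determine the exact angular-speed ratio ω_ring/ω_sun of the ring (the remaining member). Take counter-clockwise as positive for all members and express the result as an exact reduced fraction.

N_ring = 13 + 2·12 = 37
13(ω_s−ω_c) = −37(ω_r−ω_c),  ω_c=0, ω_s=1
ω_r = 0 − (13/37)(1−0) = -13/37
ω_r/ω_s = -13/37

-13/37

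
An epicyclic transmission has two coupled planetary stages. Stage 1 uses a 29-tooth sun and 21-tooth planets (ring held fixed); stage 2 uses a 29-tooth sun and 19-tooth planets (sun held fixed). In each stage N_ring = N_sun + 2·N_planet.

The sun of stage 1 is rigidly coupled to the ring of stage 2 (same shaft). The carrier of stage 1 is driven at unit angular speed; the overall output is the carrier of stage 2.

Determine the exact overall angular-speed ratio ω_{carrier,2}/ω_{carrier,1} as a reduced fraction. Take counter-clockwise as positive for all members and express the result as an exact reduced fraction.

Stage 1: N_ring = 29 + 2·21 = 71
Stage 1: 29(ω_s−ω_c) = −71(ω_r−ω_c),  ω_r=0, ω_c=1
Stage 1: ω_s = 1 − (71/29)(0−1) = 100/29
  ⇒ ω_s¹/ω_c¹ = 100/29
Stage 2: N_ring = 29 + 2·19 = 67
Stage 2: 29(ω_s−ω_c) = −67(ω_r−ω_c),  ω_s=0, ω_r=1
Stage 2: 29(0−ω_c) = −67(1−ω_c)  ⇒  96ω_c = 67  ⇒  ω_c = 67/96
  ⇒ ω_c²/ω_r² = 67/96
Coupling ω_r² = ω_s¹ ⇒ overall = 100/29 × 67/96 = 1675/696

1675/696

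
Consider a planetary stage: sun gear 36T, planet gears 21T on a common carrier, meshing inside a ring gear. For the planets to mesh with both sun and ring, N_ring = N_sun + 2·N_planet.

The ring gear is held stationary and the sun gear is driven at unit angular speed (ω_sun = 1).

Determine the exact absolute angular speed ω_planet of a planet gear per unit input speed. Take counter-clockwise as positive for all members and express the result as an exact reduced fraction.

-6/7

N_ring = 36 + 2·21 = 78
36(ω_s−ω_c) = −78(ω_r−ω_c),  ω_r=0, ω_s=1
36(1−ω_c) = −78(0−ω_c)  ⇒  114ω_c = 36  ⇒  ω_c = 6/19
sun–planet: 36·(1−6/19) = −21·(ω_p−ω_c)  ⇒  ω_p−ω_c = −(36/21)·(13/19) = -156/133
ω_p = 6/19 − 156/133 = -6/7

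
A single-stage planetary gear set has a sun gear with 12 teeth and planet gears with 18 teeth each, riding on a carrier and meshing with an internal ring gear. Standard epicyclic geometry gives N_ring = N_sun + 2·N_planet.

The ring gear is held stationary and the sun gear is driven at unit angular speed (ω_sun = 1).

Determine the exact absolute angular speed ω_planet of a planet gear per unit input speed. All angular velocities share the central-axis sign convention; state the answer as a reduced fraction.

-1/3

N_ring = 12 + 2·18 = 48
12(ω_s−ω_c) = −48(ω_r−ω_c),  ω_r=0, ω_s=1
12(1−ω_c) = −48(0−ω_c)  ⇒  60ω_c = 12  ⇒  ω_c = 1/5
sun–planet: 12·(1−1/5) = −18·(ω_p−ω_c)  ⇒  ω_p−ω_c = −(12/18)·(4/5) = -8/15
ω_p = 1/5 − 8/15 = -1/3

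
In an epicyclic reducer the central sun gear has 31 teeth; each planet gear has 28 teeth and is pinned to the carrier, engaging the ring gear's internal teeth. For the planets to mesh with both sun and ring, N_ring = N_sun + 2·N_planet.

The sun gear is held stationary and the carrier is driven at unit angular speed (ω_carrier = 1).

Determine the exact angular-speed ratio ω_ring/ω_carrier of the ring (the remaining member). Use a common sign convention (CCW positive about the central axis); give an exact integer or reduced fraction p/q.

N_ring = 31 + 2·28 = 87
31(ω_s−ω_c) = −87(ω_r−ω_c),  ω_s=0, ω_c=1
ω_r = 1 − (31/87)(0−1) = 118/87
ω_r/ω_c = 118/87

118/87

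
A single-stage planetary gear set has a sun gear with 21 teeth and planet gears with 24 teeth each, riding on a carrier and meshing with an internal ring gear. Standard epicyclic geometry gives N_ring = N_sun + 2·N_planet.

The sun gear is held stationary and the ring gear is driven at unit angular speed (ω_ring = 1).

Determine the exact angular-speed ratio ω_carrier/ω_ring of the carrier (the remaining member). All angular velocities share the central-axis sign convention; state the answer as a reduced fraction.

23/30

N_ring = 21 + 2·24 = 69
21(ω_s−ω_c) = −69(ω_r−ω_c),  ω_s=0, ω_r=1
21(0−ω_c) = −69(1−ω_c)  ⇒  90ω_c = 69  ⇒  ω_c = 23/30
ω_c/ω_r = 23/30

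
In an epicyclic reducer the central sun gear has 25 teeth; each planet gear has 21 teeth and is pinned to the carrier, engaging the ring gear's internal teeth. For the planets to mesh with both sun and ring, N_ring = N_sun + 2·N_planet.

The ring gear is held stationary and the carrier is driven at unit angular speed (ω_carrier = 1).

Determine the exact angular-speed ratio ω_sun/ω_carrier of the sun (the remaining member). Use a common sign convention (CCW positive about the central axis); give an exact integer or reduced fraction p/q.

92/25

N_ring = 25 + 2·21 = 67
25(ω_s−ω_c) = −67(ω_r−ω_c),  ω_r=0, ω_c=1
ω_s = 1 − (67/25)(0−1) = 92/25
ω_s/ω_c = 92/25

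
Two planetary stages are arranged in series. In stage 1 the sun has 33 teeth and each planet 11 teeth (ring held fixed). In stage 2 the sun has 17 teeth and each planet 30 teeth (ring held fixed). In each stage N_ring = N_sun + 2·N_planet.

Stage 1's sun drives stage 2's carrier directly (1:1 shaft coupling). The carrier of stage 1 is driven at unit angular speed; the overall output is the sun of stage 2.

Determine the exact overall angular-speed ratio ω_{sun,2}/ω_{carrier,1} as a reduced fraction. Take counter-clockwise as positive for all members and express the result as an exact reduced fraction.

752/51

Stage 1: N_ring = 33 + 2·11 = 55
Stage 1: 33(ω_s−ω_c) = −55(ω_r−ω_c),  ω_r=0, ω_c=1
Stage 1: ω_s = 1 − (55/33)(0−1) = 8/3
  ⇒ ω_s¹/ω_c¹ = 8/3
Stage 2: N_ring = 17 + 2·30 = 77
Stage 2: 17(ω_s−ω_c) = −77(ω_r−ω_c),  ω_r=0, ω_c=1
Stage 2: ω_s = 1 − (77/17)(0−1) = 94/17
  ⇒ ω_s²/ω_c² = 94/17
Coupling ω_c² = ω_s¹ ⇒ overall = 8/3 × 94/17 = 752/51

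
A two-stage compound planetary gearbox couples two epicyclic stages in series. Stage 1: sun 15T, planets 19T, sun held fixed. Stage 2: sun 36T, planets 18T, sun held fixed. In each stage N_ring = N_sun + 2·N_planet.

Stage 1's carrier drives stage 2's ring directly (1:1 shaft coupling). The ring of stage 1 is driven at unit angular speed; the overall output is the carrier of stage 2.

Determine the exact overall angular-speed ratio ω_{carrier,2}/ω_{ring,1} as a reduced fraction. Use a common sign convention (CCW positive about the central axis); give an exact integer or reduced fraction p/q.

53/102

Stage 1: N_ring = 15 + 2·19 = 53
Stage 1: 15(ω_s−ω_c) = −53(ω_r−ω_c),  ω_s=0, ω_r=1
Stage 1: 15(0−ω_c) = −53(1−ω_c)  ⇒  68ω_c = 53  ⇒  ω_c = 53/68
  ⇒ ω_c¹/ω_r¹ = 53/68
Stage 2: N_ring = 36 + 2·18 = 72
Stage 2: 36(ω_s−ω_c) = −72(ω_r−ω_c),  ω_s=0, ω_r=1
Stage 2: 36(0−ω_c) = −72(1−ω_c)  ⇒  108ω_c = 72  ⇒  ω_c = 2/3
  ⇒ ω_c²/ω_r² = 2/3
Coupling ω_r² = ω_c¹ ⇒ overall = 53/68 × 2/3 = 53/102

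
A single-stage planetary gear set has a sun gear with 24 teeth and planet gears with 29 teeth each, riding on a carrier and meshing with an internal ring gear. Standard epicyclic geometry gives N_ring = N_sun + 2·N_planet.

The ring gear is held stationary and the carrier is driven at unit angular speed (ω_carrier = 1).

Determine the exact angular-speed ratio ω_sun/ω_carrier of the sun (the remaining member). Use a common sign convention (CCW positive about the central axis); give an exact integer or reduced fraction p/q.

53/12

N_ring = 24 + 2·29 = 82
24(ω_s−ω_c) = −82(ω_r−ω_c),  ω_r=0, ω_c=1
ω_s = 1 − (82/24)(0−1) = 53/12
ω_s/ω_c = 53/12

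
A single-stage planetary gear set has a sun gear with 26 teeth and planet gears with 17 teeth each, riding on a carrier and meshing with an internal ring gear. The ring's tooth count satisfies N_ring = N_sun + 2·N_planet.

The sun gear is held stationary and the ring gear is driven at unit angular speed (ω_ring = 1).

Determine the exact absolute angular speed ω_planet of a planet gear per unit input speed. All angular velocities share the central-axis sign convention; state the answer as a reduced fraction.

30/17

N_ring = 26 + 2·17 = 60
26(ω_s−ω_c) = −60(ω_r−ω_c),  ω_s=0, ω_r=1
26(0−ω_c) = −60(1−ω_c)  ⇒  86ω_c = 60  ⇒  ω_c = 30/43
sun–planet: 26·(0−30/43) = −17·(ω_p−ω_c)  ⇒  ω_p−ω_c = −(26/17)·(-30/43) = 780/731
ω_p = 30/43 + 780/731 = 30/17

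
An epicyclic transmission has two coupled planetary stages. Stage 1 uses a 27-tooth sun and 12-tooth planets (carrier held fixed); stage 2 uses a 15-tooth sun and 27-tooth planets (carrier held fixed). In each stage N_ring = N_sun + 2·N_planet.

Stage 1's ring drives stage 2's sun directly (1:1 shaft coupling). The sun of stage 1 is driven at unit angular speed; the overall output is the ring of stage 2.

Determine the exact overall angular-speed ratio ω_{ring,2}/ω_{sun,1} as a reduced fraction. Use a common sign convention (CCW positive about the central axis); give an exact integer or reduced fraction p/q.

Stage 1: N_ring = 27 + 2·12 = 51
Stage 1: 27(ω_s−ω_c) = −51(ω_r−ω_c),  ω_c=0, ω_s=1
Stage 1: ω_r = 0 − (27/51)(1−0) = -9/17
  ⇒ ω_r¹/ω_s¹ = -9/17
Stage 2: N_ring = 15 + 2·27 = 69
Stage 2: 15(ω_s−ω_c) = −69(ω_r−ω_c),  ω_c=0, ω_s=1
Stage 2: ω_r = 0 − (15/69)(1−0) = -5/23
  ⇒ ω_r²/ω_s² = -5/23
Coupling ω_s² = ω_r¹ ⇒ overall = -9/17 × -5/23 = 45/391

45/391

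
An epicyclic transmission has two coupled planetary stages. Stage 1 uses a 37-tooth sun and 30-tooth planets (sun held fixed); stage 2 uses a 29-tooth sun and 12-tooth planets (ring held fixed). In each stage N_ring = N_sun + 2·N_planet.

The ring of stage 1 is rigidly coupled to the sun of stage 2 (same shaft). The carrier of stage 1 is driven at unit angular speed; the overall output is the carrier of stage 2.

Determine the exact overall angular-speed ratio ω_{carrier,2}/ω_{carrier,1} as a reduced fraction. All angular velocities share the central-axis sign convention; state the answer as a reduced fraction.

Stage 1: N_ring = 37 + 2·30 = 97
Stage 1: 37(ω_s−ω_c) = −97(ω_r−ω_c),  ω_s=0, ω_c=1
Stage 1: ω_r = 1 − (37/97)(0−1) = 134/97
  ⇒ ω_r¹/ω_c¹ = 134/97
Stage 2: N_ring = 29 + 2·12 = 53
Stage 2: 29(ω_s−ω_c) = −53(ω_r−ω_c),  ω_r=0, ω_s=1
Stage 2: 29(1−ω_c) = −53(0−ω_c)  ⇒  82ω_c = 29  ⇒  ω_c = 29/82
  ⇒ ω_c²/ω_s² = 29/82
Coupling ω_s² = ω_r¹ ⇒ overall = 134/97 × 29/82 = 1943/3977

1943/3977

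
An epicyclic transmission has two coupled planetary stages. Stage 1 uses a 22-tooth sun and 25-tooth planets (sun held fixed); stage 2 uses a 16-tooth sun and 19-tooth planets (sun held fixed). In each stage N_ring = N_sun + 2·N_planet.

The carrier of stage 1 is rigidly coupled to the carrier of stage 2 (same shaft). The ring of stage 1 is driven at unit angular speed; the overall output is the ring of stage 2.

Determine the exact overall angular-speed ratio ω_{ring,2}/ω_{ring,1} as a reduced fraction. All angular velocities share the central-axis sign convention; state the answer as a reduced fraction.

140/141

Stage 1: N_ring = 22 + 2·25 = 72
Stage 1: 22(ω_s−ω_c) = −72(ω_r−ω_c),  ω_s=0, ω_r=1
Stage 1: 22(0−ω_c) = −72(1−ω_c)  ⇒  94ω_c = 72  ⇒  ω_c = 36/47
  ⇒ ω_c¹/ω_r¹ = 36/47
Stage 2: N_ring = 16 + 2·19 = 54
Stage 2: 16(ω_s−ω_c) = −54(ω_r−ω_c),  ω_s=0, ω_c=1
Stage 2: ω_r = 1 − (16/54)(0−1) = 35/27
  ⇒ ω_r²/ω_c² = 35/27
Coupling ω_c² = ω_c¹ ⇒ overall = 36/47 × 35/27 = 140/141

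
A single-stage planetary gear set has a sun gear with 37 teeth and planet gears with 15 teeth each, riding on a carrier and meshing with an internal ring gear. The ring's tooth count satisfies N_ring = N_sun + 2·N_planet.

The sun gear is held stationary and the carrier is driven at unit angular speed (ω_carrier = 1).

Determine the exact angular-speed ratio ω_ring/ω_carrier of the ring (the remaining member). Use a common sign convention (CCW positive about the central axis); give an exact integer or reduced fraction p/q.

104/67

N_ring = 37 + 2·15 = 67
37(ω_s−ω_c) = −67(ω_r−ω_c),  ω_s=0, ω_c=1
ω_r = 1 − (37/67)(0−1) = 104/67
ω_r/ω_c = 104/67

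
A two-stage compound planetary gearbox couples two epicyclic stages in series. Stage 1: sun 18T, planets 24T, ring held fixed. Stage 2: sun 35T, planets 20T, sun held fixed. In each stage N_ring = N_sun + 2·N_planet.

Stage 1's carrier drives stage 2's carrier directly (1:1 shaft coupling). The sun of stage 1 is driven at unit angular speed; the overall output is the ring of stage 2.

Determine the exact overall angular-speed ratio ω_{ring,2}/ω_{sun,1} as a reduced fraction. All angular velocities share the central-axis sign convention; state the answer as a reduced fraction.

11/35

Stage 1: N_ring = 18 + 2·24 = 66
Stage 1: 18(ω_s−ω_c) = −66(ω_r−ω_c),  ω_r=0, ω_s=1
Stage 1: 18(1−ω_c) = −66(0−ω_c)  ⇒  84ω_c = 18  ⇒  ω_c = 3/14
  ⇒ ω_c¹/ω_s¹ = 3/14
Stage 2: N_ring = 35 + 2·20 = 75
Stage 2: 35(ω_s−ω_c) = −75(ω_r−ω_c),  ω_s=0, ω_c=1
Stage 2: ω_r = 1 − (35/75)(0−1) = 22/15
  ⇒ ω_r²/ω_c² = 22/15
Coupling ω_c² = ω_c¹ ⇒ overall = 3/14 × 22/15 = 11/35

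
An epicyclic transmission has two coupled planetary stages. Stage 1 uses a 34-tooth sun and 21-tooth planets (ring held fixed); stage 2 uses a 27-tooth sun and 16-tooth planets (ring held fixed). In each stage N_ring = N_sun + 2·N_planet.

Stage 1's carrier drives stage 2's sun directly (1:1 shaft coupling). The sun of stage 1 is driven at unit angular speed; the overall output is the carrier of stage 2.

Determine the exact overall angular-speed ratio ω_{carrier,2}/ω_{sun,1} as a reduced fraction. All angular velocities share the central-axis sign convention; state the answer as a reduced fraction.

459/4730

Stage 1: N_ring = 34 + 2·21 = 76
Stage 1: 34(ω_s−ω_c) = −76(ω_r−ω_c),  ω_r=0, ω_s=1
Stage 1: 34(1−ω_c) = −76(0−ω_c)  ⇒  110ω_c = 34  ⇒  ω_c = 17/55
  ⇒ ω_c¹/ω_s¹ = 17/55
Stage 2: N_ring = 27 + 2·16 = 59
Stage 2: 27(ω_s−ω_c) = −59(ω_r−ω_c),  ω_r=0, ω_s=1
Stage 2: 27(1−ω_c) = −59(0−ω_c)  ⇒  86ω_c = 27  ⇒  ω_c = 27/86
  ⇒ ω_c²/ω_s² = 27/86
Coupling ω_s² = ω_c¹ ⇒ overall = 17/55 × 27/86 = 459/4730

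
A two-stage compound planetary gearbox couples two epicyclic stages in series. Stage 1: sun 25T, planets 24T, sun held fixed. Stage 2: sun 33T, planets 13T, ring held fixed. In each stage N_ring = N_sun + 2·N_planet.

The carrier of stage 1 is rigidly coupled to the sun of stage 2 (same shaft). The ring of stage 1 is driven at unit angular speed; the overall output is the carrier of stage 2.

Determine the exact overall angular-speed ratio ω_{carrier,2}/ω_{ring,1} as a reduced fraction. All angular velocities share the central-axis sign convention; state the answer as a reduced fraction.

2409/9016

Stage 1: N_ring = 25 + 2·24 = 73
Stage 1: 25(ω_s−ω_c) = −73(ω_r−ω_c),  ω_s=0, ω_r=1
Stage 1: 25(0−ω_c) = −73(1−ω_c)  ⇒  98ω_c = 73  ⇒  ω_c = 73/98
  ⇒ ω_c¹/ω_r¹ = 73/98
Stage 2: N_ring = 33 + 2·13 = 59
Stage 2: 33(ω_s−ω_c) = −59(ω_r−ω_c),  ω_r=0, ω_s=1
Stage 2: 33(1−ω_c) = −59(0−ω_c)  ⇒  92ω_c = 33  ⇒  ω_c = 33/92
  ⇒ ω_c²/ω_s² = 33/92
Coupling ω_s² = ω_c¹ ⇒ overall = 73/98 × 33/92 = 2409/9016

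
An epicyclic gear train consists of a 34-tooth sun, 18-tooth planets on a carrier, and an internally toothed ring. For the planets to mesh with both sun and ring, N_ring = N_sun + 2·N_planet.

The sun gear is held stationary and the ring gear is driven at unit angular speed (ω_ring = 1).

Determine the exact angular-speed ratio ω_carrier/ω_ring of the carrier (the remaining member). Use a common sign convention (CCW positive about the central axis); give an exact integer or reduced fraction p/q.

35/52

N_ring = 34 + 2·18 = 70
34(ω_s−ω_c) = −70(ω_r−ω_c),  ω_s=0, ω_r=1
34(0−ω_c) = −70(1−ω_c)  ⇒  104ω_c = 70  ⇒  ω_c = 35/52
ω_c/ω_r = 35/52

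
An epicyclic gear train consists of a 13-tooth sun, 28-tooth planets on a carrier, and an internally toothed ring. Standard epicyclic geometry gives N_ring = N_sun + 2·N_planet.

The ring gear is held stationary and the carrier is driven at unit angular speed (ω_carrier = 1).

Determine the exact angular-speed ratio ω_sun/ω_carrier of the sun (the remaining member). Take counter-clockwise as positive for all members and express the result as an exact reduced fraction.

82/13

N_ring = 13 + 2·28 = 69
13(ω_s−ω_c) = −69(ω_r−ω_c),  ω_r=0, ω_c=1
ω_s = 1 − (69/13)(0−1) = 82/13
ω_s/ω_c = 82/13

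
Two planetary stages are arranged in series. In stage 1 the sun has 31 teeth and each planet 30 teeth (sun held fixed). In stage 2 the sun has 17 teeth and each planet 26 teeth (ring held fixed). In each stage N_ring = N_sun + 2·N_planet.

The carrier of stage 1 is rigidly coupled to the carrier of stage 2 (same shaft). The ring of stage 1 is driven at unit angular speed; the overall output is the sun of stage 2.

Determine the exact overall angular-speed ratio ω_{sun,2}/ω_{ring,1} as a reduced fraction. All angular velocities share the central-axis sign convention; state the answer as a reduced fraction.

Stage 1: N_ring = 31 + 2·30 = 91
Stage 1: 31(ω_s−ω_c) = −91(ω_r−ω_c),  ω_s=0, ω_r=1
Stage 1: 31(0−ω_c) = −91(1−ω_c)  ⇒  122ω_c = 91  ⇒  ω_c = 91/122
  ⇒ ω_c¹/ω_r¹ = 91/122
Stage 2: N_ring = 17 + 2·26 = 69
Stage 2: 17(ω_s−ω_c) = −69(ω_r−ω_c),  ω_r=0, ω_c=1
Stage 2: ω_s = 1 − (69/17)(0−1) = 86/17
  ⇒ ω_s²/ω_c² = 86/17
Coupling ω_c² = ω_c¹ ⇒ overall = 91/122 × 86/17 = 3913/1037

3913/1037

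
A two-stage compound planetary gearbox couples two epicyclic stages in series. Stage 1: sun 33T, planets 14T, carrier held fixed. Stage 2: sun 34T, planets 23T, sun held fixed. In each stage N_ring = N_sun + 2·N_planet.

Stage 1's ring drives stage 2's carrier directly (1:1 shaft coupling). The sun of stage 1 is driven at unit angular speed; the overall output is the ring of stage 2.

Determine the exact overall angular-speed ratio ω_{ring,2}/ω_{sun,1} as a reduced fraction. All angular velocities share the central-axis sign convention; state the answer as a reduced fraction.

-1881/2440

Stage 1: N_ring = 33 + 2·14 = 61
Stage 1: 33(ω_s−ω_c) = −61(ω_r−ω_c),  ω_c=0, ω_s=1
Stage 1: ω_r = 0 − (33/61)(1−0) = -33/61
  ⇒ ω_r¹/ω_s¹ = -33/61
Stage 2: N_ring = 34 + 2·23 = 80
Stage 2: 34(ω_s−ω_c) = −80(ω_r−ω_c),  ω_s=0, ω_c=1
Stage 2: ω_r = 1 − (34/80)(0−1) = 57/40
  ⇒ ω_r²/ω_c² = 57/40
Coupling ω_c² = ω_r¹ ⇒ overall = -33/61 × 57/40 = -1881/2440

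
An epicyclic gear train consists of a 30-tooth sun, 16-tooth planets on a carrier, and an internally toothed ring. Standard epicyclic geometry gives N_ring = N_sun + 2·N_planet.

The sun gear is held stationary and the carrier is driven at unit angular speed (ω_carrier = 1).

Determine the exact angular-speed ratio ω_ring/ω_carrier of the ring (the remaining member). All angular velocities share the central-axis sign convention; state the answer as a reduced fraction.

46/31

N_ring = 30 + 2·16 = 62
30(ω_s−ω_c) = −62(ω_r−ω_c),  ω_s=0, ω_c=1
ω_r = 1 − (30/62)(0−1) = 46/31
ω_r/ω_c = 46/31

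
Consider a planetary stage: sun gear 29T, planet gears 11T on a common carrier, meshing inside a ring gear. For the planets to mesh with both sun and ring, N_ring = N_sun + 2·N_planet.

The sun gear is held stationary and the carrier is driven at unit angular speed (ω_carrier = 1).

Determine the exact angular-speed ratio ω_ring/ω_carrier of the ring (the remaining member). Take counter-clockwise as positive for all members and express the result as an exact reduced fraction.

80/51

N_ring = 29 + 2·11 = 51
29(ω_s−ω_c) = −51(ω_r−ω_c),  ω_s=0, ω_c=1
ω_r = 1 − (29/51)(0−1) = 80/51
ω_r/ω_c = 80/51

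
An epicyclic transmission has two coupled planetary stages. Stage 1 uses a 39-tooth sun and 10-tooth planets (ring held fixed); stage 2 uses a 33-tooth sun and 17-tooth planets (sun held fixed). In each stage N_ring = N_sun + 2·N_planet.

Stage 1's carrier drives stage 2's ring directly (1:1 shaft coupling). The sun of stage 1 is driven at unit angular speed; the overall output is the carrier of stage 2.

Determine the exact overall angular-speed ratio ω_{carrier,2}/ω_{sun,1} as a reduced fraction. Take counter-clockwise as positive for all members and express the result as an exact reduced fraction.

Stage 1: N_ring = 39 + 2·10 = 59
Stage 1: 39(ω_s−ω_c) = −59(ω_r−ω_c),  ω_r=0, ω_s=1
Stage 1: 39(1−ω_c) = −59(0−ω_c)  ⇒  98ω_c = 39  ⇒  ω_c = 39/98
  ⇒ ω_c¹/ω_s¹ = 39/98
Stage 2: N_ring = 33 + 2·17 = 67
Stage 2: 33(ω_s−ω_c) = −67(ω_r−ω_c),  ω_s=0, ω_r=1
Stage 2: 33(0−ω_c) = −67(1−ω_c)  ⇒  100ω_c = 67  ⇒  ω_c = 67/100
  ⇒ ω_c²/ω_r² = 67/100
Coupling ω_r² = ω_c¹ ⇒ overall = 39/98 × 67/100 = 2613/9800

2613/9800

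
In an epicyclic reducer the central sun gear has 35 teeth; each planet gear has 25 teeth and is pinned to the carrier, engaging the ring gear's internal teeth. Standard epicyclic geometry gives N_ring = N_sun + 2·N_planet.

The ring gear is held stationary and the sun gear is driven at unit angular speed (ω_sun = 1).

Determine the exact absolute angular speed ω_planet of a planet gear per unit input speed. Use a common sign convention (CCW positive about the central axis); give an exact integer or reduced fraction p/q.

N_ring = 35 + 2·25 = 85
35(ω_s−ω_c) = −85(ω_r−ω_c),  ω_r=0, ω_s=1
35(1−ω_c) = −85(0−ω_c)  ⇒  120ω_c = 35  ⇒  ω_c = 7/24
sun–planet: 35·(1−7/24) = −25·(ω_p−ω_c)  ⇒  ω_p−ω_c = −(35/25)·(17/24) = -119/120
ω_p = 7/24 − 119/120 = -7/10

-7/10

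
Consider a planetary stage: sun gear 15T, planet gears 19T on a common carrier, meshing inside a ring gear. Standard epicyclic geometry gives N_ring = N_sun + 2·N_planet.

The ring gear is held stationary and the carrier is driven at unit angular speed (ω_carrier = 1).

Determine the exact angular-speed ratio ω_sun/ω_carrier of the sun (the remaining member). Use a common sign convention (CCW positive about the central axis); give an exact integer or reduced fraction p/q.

N_ring = 15 + 2·19 = 53
15(ω_s−ω_c) = −53(ω_r−ω_c),  ω_r=0, ω_c=1
ω_s = 1 − (53/15)(0−1) = 68/15
ω_s/ω_c = 68/15

68/15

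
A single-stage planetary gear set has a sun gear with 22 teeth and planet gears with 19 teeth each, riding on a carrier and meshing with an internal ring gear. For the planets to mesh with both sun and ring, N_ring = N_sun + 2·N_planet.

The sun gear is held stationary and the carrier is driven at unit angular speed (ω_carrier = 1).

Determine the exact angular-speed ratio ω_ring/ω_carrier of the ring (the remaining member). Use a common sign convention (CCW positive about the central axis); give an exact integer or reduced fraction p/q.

N_ring = 22 + 2·19 = 60
22(ω_s−ω_c) = −60(ω_r−ω_c),  ω_s=0, ω_c=1
ω_r = 1 − (22/60)(0−1) = 41/30
ω_r/ω_c = 41/30

41/30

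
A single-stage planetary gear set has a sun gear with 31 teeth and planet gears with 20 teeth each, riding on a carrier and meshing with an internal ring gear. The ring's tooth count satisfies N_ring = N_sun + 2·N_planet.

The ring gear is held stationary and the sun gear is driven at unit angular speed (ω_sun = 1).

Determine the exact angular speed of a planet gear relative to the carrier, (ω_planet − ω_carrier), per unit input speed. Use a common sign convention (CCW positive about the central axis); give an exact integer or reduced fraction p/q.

N_ring = 31 + 2·20 = 71
31(ω_s−ω_c) = −71(ω_r−ω_c),  ω_r=0, ω_s=1
31(1−ω_c) = −71(0−ω_c)  ⇒  102ω_c = 31  ⇒  ω_c = 31/102
sun–planet: 31·(1−31/102) = −20·(ω_p−ω_c)  ⇒  ω_p−ω_c = −(31/20)·(71/102) = -2201/2040

-2201/2040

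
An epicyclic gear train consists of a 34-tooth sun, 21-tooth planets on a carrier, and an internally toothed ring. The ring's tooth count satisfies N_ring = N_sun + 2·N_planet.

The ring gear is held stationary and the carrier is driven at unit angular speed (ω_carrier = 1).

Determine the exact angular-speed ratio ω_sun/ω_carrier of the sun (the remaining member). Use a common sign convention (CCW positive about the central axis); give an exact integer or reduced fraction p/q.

N_ring = 34 + 2·21 = 76
34(ω_s−ω_c) = −76(ω_r−ω_c),  ω_r=0, ω_c=1
ω_s = 1 − (76/34)(0−1) = 55/17
ω_s/ω_c = 55/17

55/17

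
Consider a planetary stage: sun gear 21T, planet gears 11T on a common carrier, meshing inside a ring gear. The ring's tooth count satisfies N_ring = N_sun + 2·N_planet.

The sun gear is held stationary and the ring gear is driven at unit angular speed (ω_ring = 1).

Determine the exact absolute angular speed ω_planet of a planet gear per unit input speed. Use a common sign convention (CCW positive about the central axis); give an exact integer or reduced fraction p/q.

N_ring = 21 + 2·11 = 43
21(ω_s−ω_c) = −43(ω_r−ω_c),  ω_s=0, ω_r=1
21(0−ω_c) = −43(1−ω_c)  ⇒  64ω_c = 43  ⇒  ω_c = 43/64
sun–planet: 21·(0−43/64) = −11·(ω_p−ω_c)  ⇒  ω_p−ω_c = −(21/11)·(-43/64) = 903/704
ω_p = 43/64 + 903/704 = 43/22

43/22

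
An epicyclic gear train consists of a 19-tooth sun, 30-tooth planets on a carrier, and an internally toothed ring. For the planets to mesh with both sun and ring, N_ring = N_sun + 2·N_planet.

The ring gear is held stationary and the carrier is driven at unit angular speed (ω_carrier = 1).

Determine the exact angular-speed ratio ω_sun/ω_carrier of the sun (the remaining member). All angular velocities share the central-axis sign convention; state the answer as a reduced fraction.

N_ring = 19 + 2·30 = 79
19(ω_s−ω_c) = −79(ω_r−ω_c),  ω_r=0, ω_c=1
ω_s = 1 − (79/19)(0−1) = 98/19
ω_s/ω_c = 98/19

98/19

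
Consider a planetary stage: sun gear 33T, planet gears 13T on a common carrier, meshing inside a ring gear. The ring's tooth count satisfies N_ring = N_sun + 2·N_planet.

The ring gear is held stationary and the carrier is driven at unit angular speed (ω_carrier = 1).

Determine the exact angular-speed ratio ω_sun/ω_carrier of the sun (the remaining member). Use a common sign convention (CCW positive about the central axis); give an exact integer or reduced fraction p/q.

N_ring = 33 + 2·13 = 59
33(ω_s−ω_c) = −59(ω_r−ω_c),  ω_r=0, ω_c=1
ω_s = 1 − (59/33)(0−1) = 92/33
ω_s/ω_c = 92/33

92/33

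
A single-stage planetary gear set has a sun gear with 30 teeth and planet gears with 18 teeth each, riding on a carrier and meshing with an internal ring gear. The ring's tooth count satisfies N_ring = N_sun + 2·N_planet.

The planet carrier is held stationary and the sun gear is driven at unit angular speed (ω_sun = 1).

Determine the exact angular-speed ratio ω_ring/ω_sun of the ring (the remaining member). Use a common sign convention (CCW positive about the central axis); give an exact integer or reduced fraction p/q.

-5/11

N_ring = 30 + 2·18 = 66
30(ω_s−ω_c) = −66(ω_r−ω_c),  ω_c=0, ω_s=1
ω_r = 0 − (30/66)(1−0) = -5/11
ω_r/ω_s = -5/11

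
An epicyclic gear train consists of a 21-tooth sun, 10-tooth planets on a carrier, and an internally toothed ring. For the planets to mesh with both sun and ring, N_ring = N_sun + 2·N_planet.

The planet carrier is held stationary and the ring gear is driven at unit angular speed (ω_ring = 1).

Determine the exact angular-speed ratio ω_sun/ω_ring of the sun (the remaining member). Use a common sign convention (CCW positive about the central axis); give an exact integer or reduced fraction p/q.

N_ring = 21 + 2·10 = 41
21(ω_s−ω_c) = −41(ω_r−ω_c),  ω_c=0, ω_r=1
ω_s = 0 − (41/21)(1−0) = -41/21
ω_s/ω_r = -41/21

-41/21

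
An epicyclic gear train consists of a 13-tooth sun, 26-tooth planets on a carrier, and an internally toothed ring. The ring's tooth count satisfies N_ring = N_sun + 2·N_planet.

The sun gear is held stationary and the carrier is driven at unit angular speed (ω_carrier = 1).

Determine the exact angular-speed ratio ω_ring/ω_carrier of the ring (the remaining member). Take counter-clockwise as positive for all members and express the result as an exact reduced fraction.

6/5

N_ring = 13 + 2·26 = 65
13(ω_s−ω_c) = −65(ω_r−ω_c),  ω_s=0, ω_c=1
ω_r = 1 − (13/65)(0−1) = 6/5
ω_r/ω_c = 6/5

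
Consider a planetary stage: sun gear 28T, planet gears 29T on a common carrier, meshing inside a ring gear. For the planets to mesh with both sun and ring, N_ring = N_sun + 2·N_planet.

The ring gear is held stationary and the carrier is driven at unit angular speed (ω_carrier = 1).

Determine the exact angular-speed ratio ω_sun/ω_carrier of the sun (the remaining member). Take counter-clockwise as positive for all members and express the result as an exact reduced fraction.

N_ring = 28 + 2·29 = 86
28(ω_s−ω_c) = −86(ω_r−ω_c),  ω_r=0, ω_c=1
ω_s = 1 − (86/28)(0−1) = 57/14
ω_s/ω_c = 57/14

57/14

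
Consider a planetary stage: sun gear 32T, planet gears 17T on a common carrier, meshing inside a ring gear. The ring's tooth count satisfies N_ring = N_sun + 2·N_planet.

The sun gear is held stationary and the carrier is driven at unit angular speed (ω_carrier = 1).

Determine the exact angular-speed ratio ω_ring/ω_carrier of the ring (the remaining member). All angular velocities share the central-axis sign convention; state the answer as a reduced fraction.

49/33

N_ring = 32 + 2·17 = 66
32(ω_s−ω_c) = −66(ω_r−ω_c),  ω_s=0, ω_c=1
ω_r = 1 − (32/66)(0−1) = 49/33
ω_r/ω_c = 49/33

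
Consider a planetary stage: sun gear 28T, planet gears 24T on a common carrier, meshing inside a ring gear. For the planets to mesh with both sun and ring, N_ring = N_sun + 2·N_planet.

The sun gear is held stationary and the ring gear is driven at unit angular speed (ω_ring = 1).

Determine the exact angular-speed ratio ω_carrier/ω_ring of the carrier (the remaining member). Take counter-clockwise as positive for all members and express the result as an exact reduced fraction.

N_ring = 28 + 2·24 = 76
28(ω_s−ω_c) = −76(ω_r−ω_c),  ω_s=0, ω_r=1
28(0−ω_c) = −76(1−ω_c)  ⇒  104ω_c = 76  ⇒  ω_c = 19/26
ω_c/ω_r = 19/26

19/26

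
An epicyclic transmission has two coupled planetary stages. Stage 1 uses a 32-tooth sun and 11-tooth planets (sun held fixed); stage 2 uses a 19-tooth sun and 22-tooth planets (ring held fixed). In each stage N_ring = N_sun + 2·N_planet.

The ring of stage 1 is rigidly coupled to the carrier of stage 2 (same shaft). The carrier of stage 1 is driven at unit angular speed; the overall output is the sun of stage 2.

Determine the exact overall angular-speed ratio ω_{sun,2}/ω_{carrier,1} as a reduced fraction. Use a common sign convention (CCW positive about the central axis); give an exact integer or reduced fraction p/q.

Stage 1: N_ring = 32 + 2·11 = 54
Stage 1: 32(ω_s−ω_c) = −54(ω_r−ω_c),  ω_s=0, ω_c=1
Stage 1: ω_r = 1 − (32/54)(0−1) = 43/27
  ⇒ ω_r¹/ω_c¹ = 43/27
Stage 2: N_ring = 19 + 2·22 = 63
Stage 2: 19(ω_s−ω_c) = −63(ω_r−ω_c),  ω_r=0, ω_c=1
Stage 2: ω_s = 1 − (63/19)(0−1) = 82/19
  ⇒ ω_s²/ω_c² = 82/19
Coupling ω_c² = ω_r¹ ⇒ overall = 43/27 × 82/19 = 3526/513

3526/513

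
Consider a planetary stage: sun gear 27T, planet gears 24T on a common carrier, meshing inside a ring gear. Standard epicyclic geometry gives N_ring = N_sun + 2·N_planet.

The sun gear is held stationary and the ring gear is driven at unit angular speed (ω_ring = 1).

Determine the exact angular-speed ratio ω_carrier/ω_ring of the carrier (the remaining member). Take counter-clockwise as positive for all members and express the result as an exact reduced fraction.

N_ring = 27 + 2·24 = 75
27(ω_s−ω_c) = −75(ω_r−ω_c),  ω_s=0, ω_r=1
27(0−ω_c) = −75(1−ω_c)  ⇒  102ω_c = 75  ⇒  ω_c = 25/34
ω_c/ω_r = 25/34

25/34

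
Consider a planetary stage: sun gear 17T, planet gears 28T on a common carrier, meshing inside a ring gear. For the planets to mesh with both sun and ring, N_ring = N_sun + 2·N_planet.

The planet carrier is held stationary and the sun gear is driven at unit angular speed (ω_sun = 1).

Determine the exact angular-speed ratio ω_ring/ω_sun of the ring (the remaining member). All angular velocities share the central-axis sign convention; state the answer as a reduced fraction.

N_ring = 17 + 2·28 = 73
17(ω_s−ω_c) = −73(ω_r−ω_c),  ω_c=0, ω_s=1
ω_r = 0 − (17/73)(1−0) = -17/73
ω_r/ω_s = -17/73

-17/73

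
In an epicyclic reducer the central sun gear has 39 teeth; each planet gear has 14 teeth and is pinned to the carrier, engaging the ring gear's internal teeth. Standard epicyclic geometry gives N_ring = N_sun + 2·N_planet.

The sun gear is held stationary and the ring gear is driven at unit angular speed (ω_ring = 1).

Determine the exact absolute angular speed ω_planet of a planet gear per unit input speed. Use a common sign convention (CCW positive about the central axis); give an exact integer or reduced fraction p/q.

N_ring = 39 + 2·14 = 67
39(ω_s−ω_c) = −67(ω_r−ω_c),  ω_s=0, ω_r=1
39(0−ω_c) = −67(1−ω_c)  ⇒  106ω_c = 67  ⇒  ω_c = 67/106
sun–planet: 39·(0−67/106) = −14·(ω_p−ω_c)  ⇒  ω_p−ω_c = −(39/14)·(-67/106) = 2613/1484
ω_p = 67/106 + 2613/1484 = 67/28

67/28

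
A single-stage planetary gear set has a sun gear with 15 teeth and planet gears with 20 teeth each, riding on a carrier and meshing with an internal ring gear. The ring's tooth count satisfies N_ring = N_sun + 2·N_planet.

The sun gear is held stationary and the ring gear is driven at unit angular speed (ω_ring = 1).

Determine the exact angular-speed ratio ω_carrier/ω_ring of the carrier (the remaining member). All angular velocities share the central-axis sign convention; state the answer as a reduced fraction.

11/14

N_ring = 15 + 2·20 = 55
15(ω_s−ω_c) = −55(ω_r−ω_c),  ω_s=0, ω_r=1
15(0−ω_c) = −55(1−ω_c)  ⇒  70ω_c = 55  ⇒  ω_c = 11/14
ω_c/ω_r = 11/14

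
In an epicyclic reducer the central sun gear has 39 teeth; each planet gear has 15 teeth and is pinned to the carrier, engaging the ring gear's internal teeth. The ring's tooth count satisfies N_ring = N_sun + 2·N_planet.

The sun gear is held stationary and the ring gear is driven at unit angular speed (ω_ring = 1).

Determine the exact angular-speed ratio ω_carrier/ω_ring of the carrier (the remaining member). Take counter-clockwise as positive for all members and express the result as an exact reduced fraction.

N_ring = 39 + 2·15 = 69
39(ω_s−ω_c) = −69(ω_r−ω_c),  ω_s=0, ω_r=1
39(0−ω_c) = −69(1−ω_c)  ⇒  108ω_c = 69  ⇒  ω_c = 23/36
ω_c/ω_r = 23/36

23/36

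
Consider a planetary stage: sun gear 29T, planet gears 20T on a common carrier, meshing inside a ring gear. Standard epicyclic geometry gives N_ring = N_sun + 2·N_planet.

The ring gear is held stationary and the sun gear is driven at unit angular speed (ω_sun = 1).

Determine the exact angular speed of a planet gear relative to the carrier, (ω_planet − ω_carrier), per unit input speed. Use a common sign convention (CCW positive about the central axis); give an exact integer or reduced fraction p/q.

-2001/1960

N_ring = 29 + 2·20 = 69
29(ω_s−ω_c) = −69(ω_r−ω_c),  ω_r=0, ω_s=1
29(1−ω_c) = −69(0−ω_c)  ⇒  98ω_c = 29  ⇒  ω_c = 29/98
sun–planet: 29·(1−29/98) = −20·(ω_p−ω_c)  ⇒  ω_p−ω_c = −(29/20)·(69/98) = -2001/1960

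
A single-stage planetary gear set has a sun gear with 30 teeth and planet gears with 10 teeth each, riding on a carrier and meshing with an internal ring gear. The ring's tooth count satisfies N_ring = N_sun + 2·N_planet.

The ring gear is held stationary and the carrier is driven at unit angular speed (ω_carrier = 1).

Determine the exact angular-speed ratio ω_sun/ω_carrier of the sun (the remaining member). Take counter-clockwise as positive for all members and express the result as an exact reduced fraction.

8/3

N_ring = 30 + 2·10 = 50
30(ω_s−ω_c) = −50(ω_r−ω_c),  ω_r=0, ω_c=1
ω_s = 1 − (50/30)(0−1) = 8/3
ω_s/ω_c = 8/3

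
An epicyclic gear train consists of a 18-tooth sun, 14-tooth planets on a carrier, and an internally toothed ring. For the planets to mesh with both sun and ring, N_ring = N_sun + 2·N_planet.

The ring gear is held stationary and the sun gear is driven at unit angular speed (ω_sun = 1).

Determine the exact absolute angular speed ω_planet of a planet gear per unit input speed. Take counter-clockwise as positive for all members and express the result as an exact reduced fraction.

N_ring = 18 + 2·14 = 46
18(ω_s−ω_c) = −46(ω_r−ω_c),  ω_r=0, ω_s=1
18(1−ω_c) = −46(0−ω_c)  ⇒  64ω_c = 18  ⇒  ω_c = 9/32
sun–planet: 18·(1−9/32) = −14·(ω_p−ω_c)  ⇒  ω_p−ω_c = −(18/14)·(23/32) = -207/224
ω_p = 9/32 − 207/224 = -9/14

-9/14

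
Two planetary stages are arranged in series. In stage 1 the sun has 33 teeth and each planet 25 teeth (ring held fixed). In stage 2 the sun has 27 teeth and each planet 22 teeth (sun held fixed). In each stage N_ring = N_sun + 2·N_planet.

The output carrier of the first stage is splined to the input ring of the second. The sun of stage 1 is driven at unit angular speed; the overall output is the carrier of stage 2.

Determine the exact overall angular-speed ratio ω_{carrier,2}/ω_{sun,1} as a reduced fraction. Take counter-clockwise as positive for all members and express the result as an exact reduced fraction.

2343/11368

Stage 1: N_ring = 33 + 2·25 = 83
Stage 1: 33(ω_s−ω_c) = −83(ω_r−ω_c),  ω_r=0, ω_s=1
Stage 1: 33(1−ω_c) = −83(0−ω_c)  ⇒  116ω_c = 33  ⇒  ω_c = 33/116
  ⇒ ω_c¹/ω_s¹ = 33/116
Stage 2: N_ring = 27 + 2·22 = 71
Stage 2: 27(ω_s−ω_c) = −71(ω_r−ω_c),  ω_s=0, ω_r=1
Stage 2: 27(0−ω_c) = −71(1−ω_c)  ⇒  98ω_c = 71  ⇒  ω_c = 71/98
  ⇒ ω_c²/ω_r² = 71/98
Coupling ω_r² = ω_c¹ ⇒ overall = 33/116 × 71/98 = 2343/11368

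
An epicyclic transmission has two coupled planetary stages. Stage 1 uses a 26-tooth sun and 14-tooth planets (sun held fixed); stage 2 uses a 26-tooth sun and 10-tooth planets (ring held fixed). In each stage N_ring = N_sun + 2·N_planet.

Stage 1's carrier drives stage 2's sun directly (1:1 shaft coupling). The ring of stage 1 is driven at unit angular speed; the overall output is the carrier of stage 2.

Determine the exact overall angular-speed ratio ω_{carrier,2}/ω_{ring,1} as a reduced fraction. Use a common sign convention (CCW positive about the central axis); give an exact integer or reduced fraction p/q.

Stage 1: N_ring = 26 + 2·14 = 54
Stage 1: 26(ω_s−ω_c) = −54(ω_r−ω_c),  ω_s=0, ω_r=1
Stage 1: 26(0−ω_c) = −54(1−ω_c)  ⇒  80ω_c = 54  ⇒  ω_c = 27/40
  ⇒ ω_c¹/ω_r¹ = 27/40
Stage 2: N_ring = 26 + 2·10 = 46
Stage 2: 26(ω_s−ω_c) = −46(ω_r−ω_c),  ω_r=0, ω_s=1
Stage 2: 26(1−ω_c) = −46(0−ω_c)  ⇒  72ω_c = 26  ⇒  ω_c = 13/36
  ⇒ ω_c²/ω_s² = 13/36
Coupling ω_s² = ω_c¹ ⇒ overall = 27/40 × 13/36 = 39/160

39/160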